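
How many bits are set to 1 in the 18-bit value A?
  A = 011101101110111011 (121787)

011101101110111011
1-bits at positions (from bit 0 = LSB): 0, 1, 3, 4, 5, 7, 8, 9, 11, 12, 14, 15, 16
Count = 13

Answer: 13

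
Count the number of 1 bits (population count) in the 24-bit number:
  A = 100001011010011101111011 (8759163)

100001011010011101111011
1-bits at positions (from bit 0 = LSB): 0, 1, 3, 4, 5, 6, 8, 9, 10, 13, 15, 16, 18, 23
Count = 14

Answer: 14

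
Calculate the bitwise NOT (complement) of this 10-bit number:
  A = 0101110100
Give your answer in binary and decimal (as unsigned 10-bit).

Flip each bit (0->1, 1->0):
  0101110100
  1010001011

Answer: 1010001011 (651)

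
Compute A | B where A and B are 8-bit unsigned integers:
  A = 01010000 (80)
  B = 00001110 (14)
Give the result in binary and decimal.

Apply | to each column (1 where either bit is 1):
  01010000
| 00001110
----------
  01011110

Answer: 01011110 (94)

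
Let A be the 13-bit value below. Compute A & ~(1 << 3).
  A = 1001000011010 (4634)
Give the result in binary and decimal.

Mask = ~(1 << 3) = 1111111110111
Bit 3 of A is 1, so AND-ing with the mask clears it to 0.
  1001000011010
& 1111111110111
---------------
  1001000010010

Answer: 1001000010010 (4626)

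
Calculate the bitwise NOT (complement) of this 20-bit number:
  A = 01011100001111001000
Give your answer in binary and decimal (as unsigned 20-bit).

Flip each bit (0->1, 1->0):
  01011100001111001000
  10100011110000110111

Answer: 10100011110000110111 (670775)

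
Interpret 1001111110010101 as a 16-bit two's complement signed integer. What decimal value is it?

MSB is 1, so the value is negative. Find the magnitude:
1. Invert bits:  0110000001101010
2. Add 1:        0110000001101011  = 24683
3. Apply sign:   -24683

Answer: -24683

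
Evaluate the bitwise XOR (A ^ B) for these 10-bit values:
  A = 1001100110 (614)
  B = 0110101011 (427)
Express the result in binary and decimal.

Apply ^ to each column (1 where bits differ):
  1001100110
^ 0110101011
------------
  1111001101

Answer: 1111001101 (973)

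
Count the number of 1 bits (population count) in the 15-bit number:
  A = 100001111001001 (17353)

100001111001001
1-bits at positions (from bit 0 = LSB): 0, 3, 6, 7, 8, 9, 14
Count = 7

Answer: 7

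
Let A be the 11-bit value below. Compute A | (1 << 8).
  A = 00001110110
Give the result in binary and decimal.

Mask = 1 << 8 = 00100000000
Bit 8 of A is 0, so OR-ing with the mask flips it to 1.
  00001110110
| 00100000000
-------------
  00101110110

Answer: 00101110110 (374)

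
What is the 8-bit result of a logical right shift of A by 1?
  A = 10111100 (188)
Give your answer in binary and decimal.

Logical shift right by 1: drop the bottom 1 bit(s), prepend 1 zero(s) on the left.
  10111100  ->  keep [1011110], discard [0], prepend 0
= 01011110

Answer: 01011110 (94)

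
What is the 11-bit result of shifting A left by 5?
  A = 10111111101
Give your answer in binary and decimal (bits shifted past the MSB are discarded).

Shift left by 5: drop the top 5 bit(s), append 5 zero(s) on the right.
  10111111101  ->  discard [10111], keep [111101], append 00000
= 11110100000

Answer: 11110100000 (1952)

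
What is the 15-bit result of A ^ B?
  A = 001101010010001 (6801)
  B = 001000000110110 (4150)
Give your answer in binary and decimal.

Apply ^ to each column (1 where bits differ):
  001101010010001
^ 001000000110110
-----------------
  000101010100111

Answer: 000101010100111 (2727)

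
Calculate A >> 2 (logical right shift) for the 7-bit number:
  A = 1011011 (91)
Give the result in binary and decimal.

Logical shift right by 2: drop the bottom 2 bit(s), prepend 2 zero(s) on the left.
  1011011  ->  keep [10110], discard [11], prepend 00
= 0010110

Answer: 0010110 (22)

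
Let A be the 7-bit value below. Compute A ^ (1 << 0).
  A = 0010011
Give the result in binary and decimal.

Mask = 1 << 0 = 0000001
Bit 0 of A is 1; XOR with the mask flips it to 0.
  0010011
^ 0000001
---------
  0010010

Answer: 0010010 (18)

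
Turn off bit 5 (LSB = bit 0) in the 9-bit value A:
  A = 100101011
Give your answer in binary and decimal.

Mask = ~(1 << 5) = 111011111
Bit 5 of A is 1, so AND-ing with the mask clears it to 0.
  100101011
& 111011111
-----------
  100001011

Answer: 100001011 (267)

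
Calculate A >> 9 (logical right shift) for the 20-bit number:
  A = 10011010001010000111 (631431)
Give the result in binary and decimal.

Logical shift right by 9: drop the bottom 9 bit(s), prepend 9 zero(s) on the left.
  10011010001010000111  ->  keep [10011010001], discard [010000111], prepend 000000000
= 00000000010011010001

Answer: 00000000010011010001 (1233)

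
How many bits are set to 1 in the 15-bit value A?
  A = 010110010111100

010110010111100
1-bits at positions (from bit 0 = LSB): 2, 3, 4, 5, 7, 10, 11, 13
Count = 8

Answer: 8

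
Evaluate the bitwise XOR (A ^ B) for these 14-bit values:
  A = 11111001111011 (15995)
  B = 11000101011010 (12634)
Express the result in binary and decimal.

Apply ^ to each column (1 where bits differ):
  11111001111011
^ 11000101011010
----------------
  00111100100001

Answer: 00111100100001 (3873)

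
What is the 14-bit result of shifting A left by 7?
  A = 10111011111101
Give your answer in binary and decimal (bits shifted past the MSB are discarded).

Shift left by 7: drop the top 7 bit(s), append 7 zero(s) on the right.
  10111011111101  ->  discard [1011101], keep [1111101], append 0000000
= 11111010000000

Answer: 11111010000000 (16000)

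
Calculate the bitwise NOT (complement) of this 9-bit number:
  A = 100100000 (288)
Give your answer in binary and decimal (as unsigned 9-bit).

Flip each bit (0->1, 1->0):
  100100000
  011011111

Answer: 011011111 (223)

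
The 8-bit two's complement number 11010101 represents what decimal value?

MSB is 1, so the value is negative. Find the magnitude:
1. Invert bits:  00101010
2. Add 1:        00101011  = 43
3. Apply sign:   -43

Answer: -43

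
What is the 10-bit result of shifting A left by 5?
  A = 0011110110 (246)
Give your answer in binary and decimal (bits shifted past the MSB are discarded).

Shift left by 5: drop the top 5 bit(s), append 5 zero(s) on the right.
  0011110110  ->  discard [00111], keep [10110], append 00000
= 1011000000

Answer: 1011000000 (704)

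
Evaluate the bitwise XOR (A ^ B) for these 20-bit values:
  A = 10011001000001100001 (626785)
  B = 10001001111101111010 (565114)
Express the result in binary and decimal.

Apply ^ to each column (1 where bits differ):
  10011001000001100001
^ 10001001111101111010
----------------------
  00010000111100011011

Answer: 00010000111100011011 (69403)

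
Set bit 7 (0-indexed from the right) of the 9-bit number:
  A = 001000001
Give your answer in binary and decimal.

Mask = 1 << 7 = 010000000
Bit 7 of A is 0, so OR-ing with the mask flips it to 1.
  001000001
| 010000000
-----------
  011000001

Answer: 011000001 (193)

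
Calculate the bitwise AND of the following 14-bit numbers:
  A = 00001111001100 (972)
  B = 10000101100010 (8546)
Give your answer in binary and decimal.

Apply & to each column (1 only where both bits are 1):
  00001111001100
& 10000101100010
----------------
  00000101000000

Answer: 00000101000000 (320)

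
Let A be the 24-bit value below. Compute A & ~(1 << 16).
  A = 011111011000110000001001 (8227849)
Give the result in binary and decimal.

Mask = ~(1 << 16) = 111111101111111111111111
Bit 16 of A is 1, so AND-ing with the mask clears it to 0.
  011111011000110000001001
& 111111101111111111111111
--------------------------
  011111001000110000001001

Answer: 011111001000110000001001 (8162313)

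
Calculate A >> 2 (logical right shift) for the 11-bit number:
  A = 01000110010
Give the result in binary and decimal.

Logical shift right by 2: drop the bottom 2 bit(s), prepend 2 zero(s) on the left.
  01000110010  ->  keep [010001100], discard [10], prepend 00
= 00010001100

Answer: 00010001100 (140)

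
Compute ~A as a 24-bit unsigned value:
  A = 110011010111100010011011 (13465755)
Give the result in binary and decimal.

Flip each bit (0->1, 1->0):
  110011010111100010011011
  001100101000011101100100

Answer: 001100101000011101100100 (3311460)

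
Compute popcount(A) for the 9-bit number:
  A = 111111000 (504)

111111000
1-bits at positions (from bit 0 = LSB): 3, 4, 5, 6, 7, 8
Count = 6

Answer: 6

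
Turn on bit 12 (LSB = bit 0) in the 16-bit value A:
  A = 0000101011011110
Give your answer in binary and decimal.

Mask = 1 << 12 = 0001000000000000
Bit 12 of A is 0, so OR-ing with the mask flips it to 1.
  0000101011011110
| 0001000000000000
------------------
  0001101011011110

Answer: 0001101011011110 (6878)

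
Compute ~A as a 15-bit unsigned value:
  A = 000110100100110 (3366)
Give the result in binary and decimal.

Flip each bit (0->1, 1->0):
  000110100100110
  111001011011001

Answer: 111001011011001 (29401)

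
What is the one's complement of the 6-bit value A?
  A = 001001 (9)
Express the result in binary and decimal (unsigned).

Flip each bit (0->1, 1->0):
  001001
  110110

Answer: 110110 (54)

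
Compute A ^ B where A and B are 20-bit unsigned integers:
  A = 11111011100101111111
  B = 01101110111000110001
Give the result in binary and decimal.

Apply ^ to each column (1 where bits differ):
  11111011100101111111
^ 01101110111000110001
----------------------
  10010101011101001110

Answer: 10010101011101001110 (612174)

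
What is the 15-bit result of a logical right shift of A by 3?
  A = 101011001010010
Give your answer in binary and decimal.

Logical shift right by 3: drop the bottom 3 bit(s), prepend 3 zero(s) on the left.
  101011001010010  ->  keep [101011001010], discard [010], prepend 000
= 000101011001010

Answer: 000101011001010 (2762)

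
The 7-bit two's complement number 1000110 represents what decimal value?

MSB is 1, so the value is negative. Find the magnitude:
1. Invert bits:  0111001
2. Add 1:        0111010  = 58
3. Apply sign:   -58

Answer: -58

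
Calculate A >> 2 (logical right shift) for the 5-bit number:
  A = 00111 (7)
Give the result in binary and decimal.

Logical shift right by 2: drop the bottom 2 bit(s), prepend 2 zero(s) on the left.
  00111  ->  keep [001], discard [11], prepend 00
= 00001

Answer: 00001 (1)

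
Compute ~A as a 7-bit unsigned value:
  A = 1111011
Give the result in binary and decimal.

Flip each bit (0->1, 1->0):
  1111011
  0000100

Answer: 0000100 (4)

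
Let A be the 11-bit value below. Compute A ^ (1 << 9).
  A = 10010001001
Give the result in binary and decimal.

Mask = 1 << 9 = 01000000000
Bit 9 of A is 0; XOR with the mask flips it to 1.
  10010001001
^ 01000000000
-------------
  11010001001

Answer: 11010001001 (1673)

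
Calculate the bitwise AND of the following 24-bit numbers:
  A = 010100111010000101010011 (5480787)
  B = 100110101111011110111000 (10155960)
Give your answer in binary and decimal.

Apply & to each column (1 only where both bits are 1):
  010100111010000101010011
& 100110101111011110111000
--------------------------
  000100101010000100010000

Answer: 000100101010000100010000 (1220880)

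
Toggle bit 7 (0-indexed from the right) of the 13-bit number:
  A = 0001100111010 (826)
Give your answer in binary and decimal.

Mask = 1 << 7 = 0000010000000
Bit 7 of A is 0; XOR with the mask flips it to 1.
  0001100111010
^ 0000010000000
---------------
  0001110111010

Answer: 0001110111010 (954)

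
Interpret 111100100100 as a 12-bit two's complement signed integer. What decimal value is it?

MSB is 1, so the value is negative. Find the magnitude:
1. Invert bits:  000011011011
2. Add 1:        000011011100  = 220
3. Apply sign:   -220

Answer: -220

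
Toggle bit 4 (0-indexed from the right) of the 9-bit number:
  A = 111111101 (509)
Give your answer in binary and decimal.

Mask = 1 << 4 = 000010000
Bit 4 of A is 1; XOR with the mask flips it to 0.
  111111101
^ 000010000
-----------
  111101101

Answer: 111101101 (493)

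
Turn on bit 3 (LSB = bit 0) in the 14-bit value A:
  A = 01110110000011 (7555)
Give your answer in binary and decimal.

Mask = 1 << 3 = 00000000001000
Bit 3 of A is 0, so OR-ing with the mask flips it to 1.
  01110110000011
| 00000000001000
----------------
  01110110001011

Answer: 01110110001011 (7563)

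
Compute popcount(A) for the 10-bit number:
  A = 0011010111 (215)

0011010111
1-bits at positions (from bit 0 = LSB): 0, 1, 2, 4, 6, 7
Count = 6

Answer: 6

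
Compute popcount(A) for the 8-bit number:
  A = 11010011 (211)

11010011
1-bits at positions (from bit 0 = LSB): 0, 1, 4, 6, 7
Count = 5

Answer: 5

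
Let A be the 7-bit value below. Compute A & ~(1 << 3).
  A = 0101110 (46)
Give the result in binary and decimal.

Mask = ~(1 << 3) = 1110111
Bit 3 of A is 1, so AND-ing with the mask clears it to 0.
  0101110
& 1110111
---------
  0100110

Answer: 0100110 (38)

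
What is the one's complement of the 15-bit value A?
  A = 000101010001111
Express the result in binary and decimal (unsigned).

Flip each bit (0->1, 1->0):
  000101010001111
  111010101110000

Answer: 111010101110000 (30064)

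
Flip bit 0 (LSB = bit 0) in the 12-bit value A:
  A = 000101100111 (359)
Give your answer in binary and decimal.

Mask = 1 << 0 = 000000000001
Bit 0 of A is 1; XOR with the mask flips it to 0.
  000101100111
^ 000000000001
--------------
  000101100110

Answer: 000101100110 (358)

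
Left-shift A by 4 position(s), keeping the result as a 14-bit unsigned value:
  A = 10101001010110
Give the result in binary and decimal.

Shift left by 4: drop the top 4 bit(s), append 4 zero(s) on the right.
  10101001010110  ->  discard [1010], keep [1001010110], append 0000
= 10010101100000

Answer: 10010101100000 (9568)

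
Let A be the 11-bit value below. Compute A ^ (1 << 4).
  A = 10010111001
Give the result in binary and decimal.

Mask = 1 << 4 = 00000010000
Bit 4 of A is 1; XOR with the mask flips it to 0.
  10010111001
^ 00000010000
-------------
  10010101001

Answer: 10010101001 (1193)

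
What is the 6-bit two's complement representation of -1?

1. Binary of +1:  000001
2. Invert bits:     111110
3. Add 1:           111111

Answer: 111111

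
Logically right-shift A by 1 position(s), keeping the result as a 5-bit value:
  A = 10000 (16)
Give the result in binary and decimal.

Logical shift right by 1: drop the bottom 1 bit(s), prepend 1 zero(s) on the left.
  10000  ->  keep [1000], discard [0], prepend 0
= 01000

Answer: 01000 (8)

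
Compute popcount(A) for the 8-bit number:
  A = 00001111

00001111
1-bits at positions (from bit 0 = LSB): 0, 1, 2, 3
Count = 4

Answer: 4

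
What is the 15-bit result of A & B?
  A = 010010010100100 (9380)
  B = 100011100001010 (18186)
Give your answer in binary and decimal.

Apply & to each column (1 only where both bits are 1):
  010010010100100
& 100011100001010
-----------------
  000010000000000

Answer: 000010000000000 (1024)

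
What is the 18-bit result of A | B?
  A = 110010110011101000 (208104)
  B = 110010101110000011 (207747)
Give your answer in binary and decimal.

Apply | to each column (1 where either bit is 1):
  110010110011101000
| 110010101110000011
--------------------
  110010111111101011

Answer: 110010111111101011 (208875)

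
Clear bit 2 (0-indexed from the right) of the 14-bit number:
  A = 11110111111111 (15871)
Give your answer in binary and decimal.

Mask = ~(1 << 2) = 11111111111011
Bit 2 of A is 1, so AND-ing with the mask clears it to 0.
  11110111111111
& 11111111111011
----------------
  11110111111011

Answer: 11110111111011 (15867)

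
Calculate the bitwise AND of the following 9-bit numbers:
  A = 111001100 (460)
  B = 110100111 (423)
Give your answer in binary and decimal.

Apply & to each column (1 only where both bits are 1):
  111001100
& 110100111
-----------
  110000100

Answer: 110000100 (388)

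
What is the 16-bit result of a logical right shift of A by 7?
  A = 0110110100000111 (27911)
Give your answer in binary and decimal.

Logical shift right by 7: drop the bottom 7 bit(s), prepend 7 zero(s) on the left.
  0110110100000111  ->  keep [011011010], discard [0000111], prepend 0000000
= 0000000011011010

Answer: 0000000011011010 (218)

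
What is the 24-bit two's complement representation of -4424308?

1. Binary of +4424308:  010000111000001001110100
2. Invert bits:     101111000111110110001011
3. Add 1:           101111000111110110001100

Answer: 101111000111110110001100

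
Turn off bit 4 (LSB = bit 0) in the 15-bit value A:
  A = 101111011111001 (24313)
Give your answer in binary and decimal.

Mask = ~(1 << 4) = 111111111101111
Bit 4 of A is 1, so AND-ing with the mask clears it to 0.
  101111011111001
& 111111111101111
-----------------
  101111011101001

Answer: 101111011101001 (24297)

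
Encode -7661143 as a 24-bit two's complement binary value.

1. Binary of +7661143:  011101001110011001010111
2. Invert bits:     100010110001100110101000
3. Add 1:           100010110001100110101001

Answer: 100010110001100110101001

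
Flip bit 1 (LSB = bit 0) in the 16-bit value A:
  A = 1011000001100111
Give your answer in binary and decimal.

Mask = 1 << 1 = 0000000000000010
Bit 1 of A is 1; XOR with the mask flips it to 0.
  1011000001100111
^ 0000000000000010
------------------
  1011000001100101

Answer: 1011000001100101 (45157)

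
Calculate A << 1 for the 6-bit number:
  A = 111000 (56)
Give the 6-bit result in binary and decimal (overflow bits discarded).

Shift left by 1: drop the top 1 bit(s), append 1 zero(s) on the right.
  111000  ->  discard [1], keep [11000], append 0
= 110000

Answer: 110000 (48)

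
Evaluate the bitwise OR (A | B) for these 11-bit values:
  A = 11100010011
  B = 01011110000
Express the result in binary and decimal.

Apply | to each column (1 where either bit is 1):
  11100010011
| 01011110000
-------------
  11111110011

Answer: 11111110011 (2035)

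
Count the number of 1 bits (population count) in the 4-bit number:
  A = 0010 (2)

0010
1-bits at positions (from bit 0 = LSB): 1
Count = 1

Answer: 1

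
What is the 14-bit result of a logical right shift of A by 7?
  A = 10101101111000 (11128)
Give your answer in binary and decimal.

Logical shift right by 7: drop the bottom 7 bit(s), prepend 7 zero(s) on the left.
  10101101111000  ->  keep [1010110], discard [1111000], prepend 0000000
= 00000001010110

Answer: 00000001010110 (86)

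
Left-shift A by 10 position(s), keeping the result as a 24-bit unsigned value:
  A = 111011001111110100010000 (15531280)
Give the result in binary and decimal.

Shift left by 10: drop the top 10 bit(s), append 10 zero(s) on the right.
  111011001111110100010000  ->  discard [1110110011], keep [11110100010000], append 0000000000
= 111101000100000000000000

Answer: 111101000100000000000000 (16007168)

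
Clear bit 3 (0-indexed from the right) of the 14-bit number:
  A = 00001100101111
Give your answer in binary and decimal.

Mask = ~(1 << 3) = 11111111110111
Bit 3 of A is 1, so AND-ing with the mask clears it to 0.
  00001100101111
& 11111111110111
----------------
  00001100100111

Answer: 00001100100111 (807)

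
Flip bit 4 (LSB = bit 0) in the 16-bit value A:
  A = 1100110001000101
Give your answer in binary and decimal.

Mask = 1 << 4 = 0000000000010000
Bit 4 of A is 0; XOR with the mask flips it to 1.
  1100110001000101
^ 0000000000010000
------------------
  1100110001010101

Answer: 1100110001010101 (52309)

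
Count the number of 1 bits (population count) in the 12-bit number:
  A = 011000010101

011000010101
1-bits at positions (from bit 0 = LSB): 0, 2, 4, 9, 10
Count = 5

Answer: 5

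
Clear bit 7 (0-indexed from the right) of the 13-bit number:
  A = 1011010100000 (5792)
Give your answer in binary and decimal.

Mask = ~(1 << 7) = 1111101111111
Bit 7 of A is 1, so AND-ing with the mask clears it to 0.
  1011010100000
& 1111101111111
---------------
  1011000100000

Answer: 1011000100000 (5664)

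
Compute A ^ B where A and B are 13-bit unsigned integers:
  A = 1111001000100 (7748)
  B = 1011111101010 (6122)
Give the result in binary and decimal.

Apply ^ to each column (1 where bits differ):
  1111001000100
^ 1011111101010
---------------
  0100110101110

Answer: 0100110101110 (2478)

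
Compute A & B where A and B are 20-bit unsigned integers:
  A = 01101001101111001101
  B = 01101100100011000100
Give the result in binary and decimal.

Apply & to each column (1 only where both bits are 1):
  01101001101111001101
& 01101100100011000100
----------------------
  01101000100011000100

Answer: 01101000100011000100 (428228)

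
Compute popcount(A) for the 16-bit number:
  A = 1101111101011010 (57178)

1101111101011010
1-bits at positions (from bit 0 = LSB): 1, 3, 4, 6, 8, 9, 10, 11, 12, 14, 15
Count = 11

Answer: 11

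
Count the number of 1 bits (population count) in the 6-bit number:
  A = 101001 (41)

101001
1-bits at positions (from bit 0 = LSB): 0, 3, 5
Count = 3

Answer: 3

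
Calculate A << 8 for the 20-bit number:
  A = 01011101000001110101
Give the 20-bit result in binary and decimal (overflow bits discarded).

Shift left by 8: drop the top 8 bit(s), append 8 zero(s) on the right.
  01011101000001110101  ->  discard [01011101], keep [000001110101], append 00000000
= 00000111010100000000

Answer: 00000111010100000000 (29952)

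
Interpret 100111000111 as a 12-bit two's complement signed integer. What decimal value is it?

MSB is 1, so the value is negative. Find the magnitude:
1. Invert bits:  011000111000
2. Add 1:        011000111001  = 1593
3. Apply sign:   -1593

Answer: -1593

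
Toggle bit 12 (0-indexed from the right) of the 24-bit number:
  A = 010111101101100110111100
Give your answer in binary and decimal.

Mask = 1 << 12 = 000000000001000000000000
Bit 12 of A is 1; XOR with the mask flips it to 0.
  010111101101100110111100
^ 000000000001000000000000
--------------------------
  010111101100100110111100

Answer: 010111101100100110111100 (6212028)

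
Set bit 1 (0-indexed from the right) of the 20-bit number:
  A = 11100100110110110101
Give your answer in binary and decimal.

Mask = 1 << 1 = 00000000000000000010
Bit 1 of A is 0, so OR-ing with the mask flips it to 1.
  11100100110110110101
| 00000000000000000010
----------------------
  11100100110110110111

Answer: 11100100110110110111 (937399)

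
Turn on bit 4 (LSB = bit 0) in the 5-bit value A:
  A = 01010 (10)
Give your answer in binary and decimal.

Mask = 1 << 4 = 10000
Bit 4 of A is 0, so OR-ing with the mask flips it to 1.
  01010
| 10000
-------
  11010

Answer: 11010 (26)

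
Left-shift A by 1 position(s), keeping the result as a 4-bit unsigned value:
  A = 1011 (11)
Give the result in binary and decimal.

Shift left by 1: drop the top 1 bit(s), append 1 zero(s) on the right.
  1011  ->  discard [1], keep [011], append 0
= 0110

Answer: 0110 (6)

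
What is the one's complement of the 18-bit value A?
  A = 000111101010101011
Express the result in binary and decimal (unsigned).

Flip each bit (0->1, 1->0):
  000111101010101011
  111000010101010100

Answer: 111000010101010100 (230740)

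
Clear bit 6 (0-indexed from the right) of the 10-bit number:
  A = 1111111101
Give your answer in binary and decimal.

Mask = ~(1 << 6) = 1110111111
Bit 6 of A is 1, so AND-ing with the mask clears it to 0.
  1111111101
& 1110111111
------------
  1110111101

Answer: 1110111101 (957)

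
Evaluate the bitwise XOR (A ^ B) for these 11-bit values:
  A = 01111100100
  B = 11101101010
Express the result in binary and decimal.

Apply ^ to each column (1 where bits differ):
  01111100100
^ 11101101010
-------------
  10010001110

Answer: 10010001110 (1166)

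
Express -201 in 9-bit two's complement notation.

1. Binary of +201:  011001001
2. Invert bits:     100110110
3. Add 1:           100110111

Answer: 100110111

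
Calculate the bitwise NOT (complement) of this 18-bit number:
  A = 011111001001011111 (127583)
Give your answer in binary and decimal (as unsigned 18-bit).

Flip each bit (0->1, 1->0):
  011111001001011111
  100000110110100000

Answer: 100000110110100000 (134560)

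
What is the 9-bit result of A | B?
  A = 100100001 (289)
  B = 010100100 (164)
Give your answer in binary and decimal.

Apply | to each column (1 where either bit is 1):
  100100001
| 010100100
-----------
  110100101

Answer: 110100101 (421)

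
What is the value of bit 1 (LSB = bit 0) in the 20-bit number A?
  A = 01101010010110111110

Bit 1 is the 2nd from the right.
  01101010010110111110
                    ^
That bit is 1.

Answer: 1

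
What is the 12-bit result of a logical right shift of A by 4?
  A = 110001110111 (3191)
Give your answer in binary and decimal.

Logical shift right by 4: drop the bottom 4 bit(s), prepend 4 zero(s) on the left.
  110001110111  ->  keep [11000111], discard [0111], prepend 0000
= 000011000111

Answer: 000011000111 (199)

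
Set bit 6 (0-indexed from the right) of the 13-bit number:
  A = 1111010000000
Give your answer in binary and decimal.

Mask = 1 << 6 = 0000001000000
Bit 6 of A is 0, so OR-ing with the mask flips it to 1.
  1111010000000
| 0000001000000
---------------
  1111011000000

Answer: 1111011000000 (7872)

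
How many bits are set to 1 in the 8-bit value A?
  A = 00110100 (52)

00110100
1-bits at positions (from bit 0 = LSB): 2, 4, 5
Count = 3

Answer: 3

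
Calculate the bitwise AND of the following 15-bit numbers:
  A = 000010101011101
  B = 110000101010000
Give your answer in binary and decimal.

Apply & to each column (1 only where both bits are 1):
  000010101011101
& 110000101010000
-----------------
  000000101010000

Answer: 000000101010000 (336)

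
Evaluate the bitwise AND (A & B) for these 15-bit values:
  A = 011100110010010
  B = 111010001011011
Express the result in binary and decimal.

Apply & to each column (1 only where both bits are 1):
  011100110010010
& 111010001011011
-----------------
  011000000010010

Answer: 011000000010010 (12306)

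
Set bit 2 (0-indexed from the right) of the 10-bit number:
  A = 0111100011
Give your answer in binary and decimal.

Mask = 1 << 2 = 0000000100
Bit 2 of A is 0, so OR-ing with the mask flips it to 1.
  0111100011
| 0000000100
------------
  0111100111

Answer: 0111100111 (487)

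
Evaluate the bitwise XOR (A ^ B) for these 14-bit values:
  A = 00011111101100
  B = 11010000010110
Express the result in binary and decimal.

Apply ^ to each column (1 where bits differ):
  00011111101100
^ 11010000010110
----------------
  11001111111010

Answer: 11001111111010 (13306)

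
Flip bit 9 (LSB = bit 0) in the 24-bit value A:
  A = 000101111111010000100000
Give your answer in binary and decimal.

Mask = 1 << 9 = 000000000000001000000000
Bit 9 of A is 0; XOR with the mask flips it to 1.
  000101111111010000100000
^ 000000000000001000000000
--------------------------
  000101111111011000100000

Answer: 000101111111011000100000 (1570336)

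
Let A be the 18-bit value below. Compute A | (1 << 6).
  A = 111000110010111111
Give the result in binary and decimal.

Mask = 1 << 6 = 000000000001000000
Bit 6 of A is 0, so OR-ing with the mask flips it to 1.
  111000110010111111
| 000000000001000000
--------------------
  111000110011111111

Answer: 111000110011111111 (232703)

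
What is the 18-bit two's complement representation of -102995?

1. Binary of +102995:  011001001001010011
2. Invert bits:     100110110110101100
3. Add 1:           100110110110101101

Answer: 100110110110101101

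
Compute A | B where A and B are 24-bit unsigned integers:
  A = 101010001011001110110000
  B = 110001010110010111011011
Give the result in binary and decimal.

Apply | to each column (1 where either bit is 1):
  101010001011001110110000
| 110001010110010111011011
--------------------------
  111011011111011111111011

Answer: 111011011111011111111011 (15595515)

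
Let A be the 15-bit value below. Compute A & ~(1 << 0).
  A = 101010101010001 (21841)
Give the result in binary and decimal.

Mask = ~(1 << 0) = 111111111111110
Bit 0 of A is 1, so AND-ing with the mask clears it to 0.
  101010101010001
& 111111111111110
-----------------
  101010101010000

Answer: 101010101010000 (21840)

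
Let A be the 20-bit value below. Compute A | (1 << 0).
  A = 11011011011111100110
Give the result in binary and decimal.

Mask = 1 << 0 = 00000000000000000001
Bit 0 of A is 0, so OR-ing with the mask flips it to 1.
  11011011011111100110
| 00000000000000000001
----------------------
  11011011011111100111

Answer: 11011011011111100111 (899047)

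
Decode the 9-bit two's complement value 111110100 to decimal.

MSB is 1, so the value is negative. Find the magnitude:
1. Invert bits:  000001011
2. Add 1:        000001100  = 12
3. Apply sign:   -12

Answer: -12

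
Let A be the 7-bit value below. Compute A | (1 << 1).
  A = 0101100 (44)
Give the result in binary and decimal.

Mask = 1 << 1 = 0000010
Bit 1 of A is 0, so OR-ing with the mask flips it to 1.
  0101100
| 0000010
---------
  0101110

Answer: 0101110 (46)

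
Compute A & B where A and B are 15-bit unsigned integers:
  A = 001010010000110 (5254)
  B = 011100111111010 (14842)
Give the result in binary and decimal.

Apply & to each column (1 only where both bits are 1):
  001010010000110
& 011100111111010
-----------------
  001000010000010

Answer: 001000010000010 (4226)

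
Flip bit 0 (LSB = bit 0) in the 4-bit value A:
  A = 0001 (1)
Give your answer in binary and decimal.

Mask = 1 << 0 = 0001
Bit 0 of A is 1; XOR with the mask flips it to 0.
  0001
^ 0001
------
  0000

Answer: 0000 (0)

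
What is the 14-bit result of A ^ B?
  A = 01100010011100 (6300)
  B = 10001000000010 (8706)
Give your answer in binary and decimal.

Apply ^ to each column (1 where bits differ):
  01100010011100
^ 10001000000010
----------------
  11101010011110

Answer: 11101010011110 (15006)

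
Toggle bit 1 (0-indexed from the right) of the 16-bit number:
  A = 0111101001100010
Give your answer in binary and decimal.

Mask = 1 << 1 = 0000000000000010
Bit 1 of A is 1; XOR with the mask flips it to 0.
  0111101001100010
^ 0000000000000010
------------------
  0111101001100000

Answer: 0111101001100000 (31328)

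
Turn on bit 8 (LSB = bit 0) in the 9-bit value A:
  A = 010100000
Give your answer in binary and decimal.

Mask = 1 << 8 = 100000000
Bit 8 of A is 0, so OR-ing with the mask flips it to 1.
  010100000
| 100000000
-----------
  110100000

Answer: 110100000 (416)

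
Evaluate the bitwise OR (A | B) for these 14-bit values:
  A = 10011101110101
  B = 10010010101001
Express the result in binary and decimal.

Apply | to each column (1 where either bit is 1):
  10011101110101
| 10010010101001
----------------
  10011111111101

Answer: 10011111111101 (10237)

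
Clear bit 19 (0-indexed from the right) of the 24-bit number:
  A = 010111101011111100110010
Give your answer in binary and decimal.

Mask = ~(1 << 19) = 111101111111111111111111
Bit 19 of A is 1, so AND-ing with the mask clears it to 0.
  010111101011111100110010
& 111101111111111111111111
--------------------------
  010101101011111100110010

Answer: 010101101011111100110010 (5685042)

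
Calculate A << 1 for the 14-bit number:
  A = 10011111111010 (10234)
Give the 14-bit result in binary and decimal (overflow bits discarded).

Shift left by 1: drop the top 1 bit(s), append 1 zero(s) on the right.
  10011111111010  ->  discard [1], keep [0011111111010], append 0
= 00111111110100

Answer: 00111111110100 (4084)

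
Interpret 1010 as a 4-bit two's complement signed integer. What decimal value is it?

MSB is 1, so the value is negative. Find the magnitude:
1. Invert bits:  0101
2. Add 1:        0110  = 6
3. Apply sign:   -6

Answer: -6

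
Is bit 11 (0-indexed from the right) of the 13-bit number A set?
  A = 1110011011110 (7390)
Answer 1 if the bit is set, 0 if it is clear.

Bit 11 is the 12th from the right.
  1110011011110
   ^
That bit is 1.

Answer: 1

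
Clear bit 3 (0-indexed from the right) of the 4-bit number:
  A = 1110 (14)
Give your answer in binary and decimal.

Mask = ~(1 << 3) = 0111
Bit 3 of A is 1, so AND-ing with the mask clears it to 0.
  1110
& 0111
------
  0110

Answer: 0110 (6)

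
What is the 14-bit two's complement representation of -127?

1. Binary of +127:  00000001111111
2. Invert bits:     11111110000000
3. Add 1:           11111110000001

Answer: 11111110000001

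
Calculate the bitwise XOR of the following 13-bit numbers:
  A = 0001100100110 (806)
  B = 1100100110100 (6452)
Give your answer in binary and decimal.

Apply ^ to each column (1 where bits differ):
  0001100100110
^ 1100100110100
---------------
  1101000010010

Answer: 1101000010010 (6674)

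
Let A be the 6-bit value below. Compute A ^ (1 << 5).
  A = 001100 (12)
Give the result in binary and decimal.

Mask = 1 << 5 = 100000
Bit 5 of A is 0; XOR with the mask flips it to 1.
  001100
^ 100000
--------
  101100

Answer: 101100 (44)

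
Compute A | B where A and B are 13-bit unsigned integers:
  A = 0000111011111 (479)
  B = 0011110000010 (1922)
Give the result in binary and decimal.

Apply | to each column (1 where either bit is 1):
  0000111011111
| 0011110000010
---------------
  0011111011111

Answer: 0011111011111 (2015)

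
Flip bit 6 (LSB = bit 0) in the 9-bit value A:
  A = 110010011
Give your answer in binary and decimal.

Mask = 1 << 6 = 001000000
Bit 6 of A is 0; XOR with the mask flips it to 1.
  110010011
^ 001000000
-----------
  111010011

Answer: 111010011 (467)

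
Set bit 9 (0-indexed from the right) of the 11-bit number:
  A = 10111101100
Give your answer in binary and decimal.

Mask = 1 << 9 = 01000000000
Bit 9 of A is 0, so OR-ing with the mask flips it to 1.
  10111101100
| 01000000000
-------------
  11111101100

Answer: 11111101100 (2028)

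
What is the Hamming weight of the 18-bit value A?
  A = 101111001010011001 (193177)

101111001010011001
1-bits at positions (from bit 0 = LSB): 0, 3, 4, 7, 9, 12, 13, 14, 15, 17
Count = 10

Answer: 10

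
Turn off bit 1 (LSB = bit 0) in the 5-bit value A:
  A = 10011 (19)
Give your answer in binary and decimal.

Mask = ~(1 << 1) = 11101
Bit 1 of A is 1, so AND-ing with the mask clears it to 0.
  10011
& 11101
-------
  10001

Answer: 10001 (17)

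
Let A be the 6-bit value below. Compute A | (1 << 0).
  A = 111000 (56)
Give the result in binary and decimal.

Mask = 1 << 0 = 000001
Bit 0 of A is 0, so OR-ing with the mask flips it to 1.
  111000
| 000001
--------
  111001

Answer: 111001 (57)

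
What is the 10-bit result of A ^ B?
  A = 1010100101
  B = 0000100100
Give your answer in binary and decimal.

Apply ^ to each column (1 where bits differ):
  1010100101
^ 0000100100
------------
  1010000001

Answer: 1010000001 (641)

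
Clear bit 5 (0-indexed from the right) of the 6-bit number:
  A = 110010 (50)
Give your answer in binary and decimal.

Mask = ~(1 << 5) = 011111
Bit 5 of A is 1, so AND-ing with the mask clears it to 0.
  110010
& 011111
--------
  010010

Answer: 010010 (18)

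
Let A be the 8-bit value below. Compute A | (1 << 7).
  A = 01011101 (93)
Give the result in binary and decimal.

Mask = 1 << 7 = 10000000
Bit 7 of A is 0, so OR-ing with the mask flips it to 1.
  01011101
| 10000000
----------
  11011101

Answer: 11011101 (221)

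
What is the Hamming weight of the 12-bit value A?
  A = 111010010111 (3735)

111010010111
1-bits at positions (from bit 0 = LSB): 0, 1, 2, 4, 7, 9, 10, 11
Count = 8

Answer: 8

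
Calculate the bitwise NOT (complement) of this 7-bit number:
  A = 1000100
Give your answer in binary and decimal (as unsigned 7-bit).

Flip each bit (0->1, 1->0):
  1000100
  0111011

Answer: 0111011 (59)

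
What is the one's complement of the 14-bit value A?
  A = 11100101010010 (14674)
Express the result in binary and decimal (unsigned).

Flip each bit (0->1, 1->0):
  11100101010010
  00011010101101

Answer: 00011010101101 (1709)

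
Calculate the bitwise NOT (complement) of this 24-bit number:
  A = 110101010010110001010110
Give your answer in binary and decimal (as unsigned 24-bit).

Flip each bit (0->1, 1->0):
  110101010010110001010110
  001010101101001110101001

Answer: 001010101101001110101001 (2806697)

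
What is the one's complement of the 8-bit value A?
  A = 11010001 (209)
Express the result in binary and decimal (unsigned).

Flip each bit (0->1, 1->0):
  11010001
  00101110

Answer: 00101110 (46)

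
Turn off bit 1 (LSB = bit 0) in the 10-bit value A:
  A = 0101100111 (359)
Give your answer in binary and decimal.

Mask = ~(1 << 1) = 1111111101
Bit 1 of A is 1, so AND-ing with the mask clears it to 0.
  0101100111
& 1111111101
------------
  0101100101

Answer: 0101100101 (357)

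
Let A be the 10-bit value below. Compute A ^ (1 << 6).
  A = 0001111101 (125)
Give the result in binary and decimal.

Mask = 1 << 6 = 0001000000
Bit 6 of A is 1; XOR with the mask flips it to 0.
  0001111101
^ 0001000000
------------
  0000111101

Answer: 0000111101 (61)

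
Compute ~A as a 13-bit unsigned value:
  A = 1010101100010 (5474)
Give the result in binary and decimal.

Flip each bit (0->1, 1->0):
  1010101100010
  0101010011101

Answer: 0101010011101 (2717)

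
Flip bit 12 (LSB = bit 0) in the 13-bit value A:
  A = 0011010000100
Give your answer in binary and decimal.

Mask = 1 << 12 = 1000000000000
Bit 12 of A is 0; XOR with the mask flips it to 1.
  0011010000100
^ 1000000000000
---------------
  1011010000100

Answer: 1011010000100 (5764)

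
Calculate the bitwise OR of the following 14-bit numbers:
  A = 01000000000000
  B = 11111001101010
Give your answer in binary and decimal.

Apply | to each column (1 where either bit is 1):
  01000000000000
| 11111001101010
----------------
  11111001101010

Answer: 11111001101010 (15978)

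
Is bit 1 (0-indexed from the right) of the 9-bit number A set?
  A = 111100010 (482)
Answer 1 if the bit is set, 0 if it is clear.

Bit 1 is the 2nd from the right.
  111100010
         ^
That bit is 1.

Answer: 1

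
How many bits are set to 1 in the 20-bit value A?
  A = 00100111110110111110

00100111110110111110
1-bits at positions (from bit 0 = LSB): 1, 2, 3, 4, 5, 7, 8, 10, 11, 12, 13, 14, 17
Count = 13

Answer: 13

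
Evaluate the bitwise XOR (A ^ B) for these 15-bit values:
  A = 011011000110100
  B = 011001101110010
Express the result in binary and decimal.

Apply ^ to each column (1 where bits differ):
  011011000110100
^ 011001101110010
-----------------
  000010101000110

Answer: 000010101000110 (1350)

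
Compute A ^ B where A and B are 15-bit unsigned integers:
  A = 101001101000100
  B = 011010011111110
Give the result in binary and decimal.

Apply ^ to each column (1 where bits differ):
  101001101000100
^ 011010011111110
-----------------
  110011110111010

Answer: 110011110111010 (26554)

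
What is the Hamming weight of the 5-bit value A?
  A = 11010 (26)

11010
1-bits at positions (from bit 0 = LSB): 1, 3, 4
Count = 3

Answer: 3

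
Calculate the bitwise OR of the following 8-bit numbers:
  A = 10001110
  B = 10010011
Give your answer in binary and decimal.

Apply | to each column (1 where either bit is 1):
  10001110
| 10010011
----------
  10011111

Answer: 10011111 (159)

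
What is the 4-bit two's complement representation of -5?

1. Binary of +5:  0101
2. Invert bits:     1010
3. Add 1:           1011

Answer: 1011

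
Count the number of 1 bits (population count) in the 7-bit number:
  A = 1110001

1110001
1-bits at positions (from bit 0 = LSB): 0, 4, 5, 6
Count = 4

Answer: 4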